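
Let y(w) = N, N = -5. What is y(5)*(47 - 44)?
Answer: -15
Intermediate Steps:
y(w) = -5
y(5)*(47 - 44) = -5*(47 - 44) = -5*3 = -15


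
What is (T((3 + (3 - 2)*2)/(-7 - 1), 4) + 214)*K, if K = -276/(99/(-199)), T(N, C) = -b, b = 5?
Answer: 347852/3 ≈ 1.1595e+5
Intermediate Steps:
T(N, C) = -5 (T(N, C) = -1*5 = -5)
K = 18308/33 (K = -276/(99*(-1/199)) = -276/(-99/199) = -276*(-199/99) = 18308/33 ≈ 554.79)
(T((3 + (3 - 2)*2)/(-7 - 1), 4) + 214)*K = (-5 + 214)*(18308/33) = 209*(18308/33) = 347852/3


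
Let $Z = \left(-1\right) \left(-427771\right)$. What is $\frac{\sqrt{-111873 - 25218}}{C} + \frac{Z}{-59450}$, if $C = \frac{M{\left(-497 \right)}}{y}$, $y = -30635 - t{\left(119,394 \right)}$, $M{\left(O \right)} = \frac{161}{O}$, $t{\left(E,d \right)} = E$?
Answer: $- \frac{427771}{59450} + \frac{2183534 i \sqrt{137091}}{23} \approx -7.1955 + 3.5151 \cdot 10^{7} i$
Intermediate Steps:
$y = -30754$ ($y = -30635 - 119 = -30754$)
$C = \frac{23}{2183534}$ ($C = \frac{161 \frac{1}{-497}}{-30754} = 161 \left(- \frac{1}{497}\right) \left(- \frac{1}{30754}\right) = \left(- \frac{23}{71}\right) \left(- \frac{1}{30754}\right) = \frac{23}{2183534} \approx 1.0533 \cdot 10^{-5}$)
$Z = 427771$
$\frac{\sqrt{-111873 - 25218}}{C} + \frac{Z}{-59450} = \frac{\sqrt{-111873 - 25218}}{\frac{23}{2183534}} + \frac{427771}{-59450} = \sqrt{-137091} \cdot \frac{2183534}{23} + 427771 \left(- \frac{1}{59450}\right) = i \sqrt{137091} \cdot \frac{2183534}{23} - \frac{427771}{59450} = \frac{2183534 i \sqrt{137091}}{23} - \frac{427771}{59450} = - \frac{427771}{59450} + \frac{2183534 i \sqrt{137091}}{23}$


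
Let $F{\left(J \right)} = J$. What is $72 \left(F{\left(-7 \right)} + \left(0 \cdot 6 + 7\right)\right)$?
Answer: $0$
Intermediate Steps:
$72 \left(F{\left(-7 \right)} + \left(0 \cdot 6 + 7\right)\right) = 72 \left(-7 + \left(0 \cdot 6 + 7\right)\right) = 72 \left(-7 + \left(0 + 7\right)\right) = 72 \left(-7 + 7\right) = 72 \cdot 0 = 0$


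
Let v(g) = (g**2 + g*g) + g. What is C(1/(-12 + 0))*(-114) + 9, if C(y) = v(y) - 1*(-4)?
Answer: -5269/12 ≈ -439.08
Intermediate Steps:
v(g) = g + 2*g**2 (v(g) = (g**2 + g**2) + g = 2*g**2 + g = g + 2*g**2)
C(y) = 4 + y*(1 + 2*y) (C(y) = y*(1 + 2*y) - 1*(-4) = y*(1 + 2*y) + 4 = 4 + y*(1 + 2*y))
C(1/(-12 + 0))*(-114) + 9 = (4 + (1 + 2/(-12 + 0))/(-12 + 0))*(-114) + 9 = (4 + (1 + 2/(-12))/(-12))*(-114) + 9 = (4 - (1 + 2*(-1/12))/12)*(-114) + 9 = (4 - (1 - 1/6)/12)*(-114) + 9 = (4 - 1/12*5/6)*(-114) + 9 = (4 - 5/72)*(-114) + 9 = (283/72)*(-114) + 9 = -5377/12 + 9 = -5269/12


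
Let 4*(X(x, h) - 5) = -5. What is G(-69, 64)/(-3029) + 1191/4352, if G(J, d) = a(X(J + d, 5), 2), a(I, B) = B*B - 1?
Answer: 3594483/13182208 ≈ 0.27268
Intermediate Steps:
X(x, h) = 15/4 (X(x, h) = 5 + (¼)*(-5) = 5 - 5/4 = 15/4)
a(I, B) = -1 + B² (a(I, B) = B² - 1 = -1 + B²)
G(J, d) = 3 (G(J, d) = -1 + 2² = -1 + 4 = 3)
G(-69, 64)/(-3029) + 1191/4352 = 3/(-3029) + 1191/4352 = 3*(-1/3029) + 1191*(1/4352) = -3/3029 + 1191/4352 = 3594483/13182208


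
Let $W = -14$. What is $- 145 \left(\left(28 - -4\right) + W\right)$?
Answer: $-2610$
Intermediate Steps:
$- 145 \left(\left(28 - -4\right) + W\right) = - 145 \left(\left(28 - -4\right) - 14\right) = - 145 \left(\left(28 + 4\right) - 14\right) = - 145 \left(32 - 14\right) = \left(-145\right) 18 = -2610$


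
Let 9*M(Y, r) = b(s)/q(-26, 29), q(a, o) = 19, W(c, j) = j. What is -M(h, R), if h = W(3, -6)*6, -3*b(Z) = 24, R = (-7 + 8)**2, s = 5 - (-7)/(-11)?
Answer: 8/171 ≈ 0.046784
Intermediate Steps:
s = 48/11 (s = 5 - (-7)*(-1)/11 = 5 - 1*7/11 = 5 - 7/11 = 48/11 ≈ 4.3636)
R = 1 (R = 1**2 = 1)
b(Z) = -8 (b(Z) = -1/3*24 = -8)
h = -36 (h = -6*6 = -36)
M(Y, r) = -8/171 (M(Y, r) = (-8/19)/9 = (-8*1/19)/9 = (1/9)*(-8/19) = -8/171)
-M(h, R) = -1*(-8/171) = 8/171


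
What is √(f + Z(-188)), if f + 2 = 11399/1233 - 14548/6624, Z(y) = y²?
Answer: √5615578717338/12604 ≈ 188.01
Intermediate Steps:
f = 127267/25208 (f = -2 + (11399/1233 - 14548/6624) = -2 + (11399*(1/1233) - 14548*1/6624) = -2 + (11399/1233 - 3637/1656) = -2 + 177683/25208 = 127267/25208 ≈ 5.0487)
√(f + Z(-188)) = √(127267/25208 + (-188)²) = √(127267/25208 + 35344) = √(891078819/25208) = √5615578717338/12604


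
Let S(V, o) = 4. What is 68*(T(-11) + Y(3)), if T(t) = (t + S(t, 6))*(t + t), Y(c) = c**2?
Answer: 11084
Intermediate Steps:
T(t) = 2*t*(4 + t) (T(t) = (t + 4)*(t + t) = (4 + t)*(2*t) = 2*t*(4 + t))
68*(T(-11) + Y(3)) = 68*(2*(-11)*(4 - 11) + 3**2) = 68*(2*(-11)*(-7) + 9) = 68*(154 + 9) = 68*163 = 11084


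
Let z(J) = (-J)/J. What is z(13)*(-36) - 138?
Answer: -102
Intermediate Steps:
z(J) = -1
z(13)*(-36) - 138 = -1*(-36) - 138 = 36 - 138 = -102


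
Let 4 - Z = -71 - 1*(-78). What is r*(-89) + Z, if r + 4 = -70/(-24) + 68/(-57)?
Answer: 15169/76 ≈ 199.59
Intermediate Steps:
Z = -3 (Z = 4 - (-71 - 1*(-78)) = 4 - (-71 + 78) = 4 - 1*7 = 4 - 7 = -3)
r = -173/76 (r = -4 + (-70/(-24) + 68/(-57)) = -4 + (-70*(-1/24) + 68*(-1/57)) = -4 + (35/12 - 68/57) = -4 + 131/76 = -173/76 ≈ -2.2763)
r*(-89) + Z = -173/76*(-89) - 3 = 15397/76 - 3 = 15169/76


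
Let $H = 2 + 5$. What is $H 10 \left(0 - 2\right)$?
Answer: $-140$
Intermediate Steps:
$H = 7$
$H 10 \left(0 - 2\right) = 7 \cdot 10 \left(0 - 2\right) = 70 \left(-2\right) = -140$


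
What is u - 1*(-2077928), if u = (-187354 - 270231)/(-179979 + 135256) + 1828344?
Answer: 174700660241/44723 ≈ 3.9063e+6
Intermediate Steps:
u = 81769486297/44723 (u = -457585/(-44723) + 1828344 = -457585*(-1/44723) + 1828344 = 457585/44723 + 1828344 = 81769486297/44723 ≈ 1.8284e+6)
u - 1*(-2077928) = 81769486297/44723 - 1*(-2077928) = 81769486297/44723 + 2077928 = 174700660241/44723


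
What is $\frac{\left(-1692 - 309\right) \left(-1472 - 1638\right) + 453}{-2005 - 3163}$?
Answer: $- \frac{6223563}{5168} \approx -1204.3$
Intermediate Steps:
$\frac{\left(-1692 - 309\right) \left(-1472 - 1638\right) + 453}{-2005 - 3163} = \frac{\left(-2001\right) \left(-3110\right) + 453}{-5168} = \left(6223110 + 453\right) \left(- \frac{1}{5168}\right) = 6223563 \left(- \frac{1}{5168}\right) = - \frac{6223563}{5168}$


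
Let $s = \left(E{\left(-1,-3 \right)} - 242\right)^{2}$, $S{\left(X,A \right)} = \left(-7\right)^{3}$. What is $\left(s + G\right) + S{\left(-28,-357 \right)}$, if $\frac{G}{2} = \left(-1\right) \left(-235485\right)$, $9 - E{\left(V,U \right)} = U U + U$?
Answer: $527748$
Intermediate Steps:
$S{\left(X,A \right)} = -343$
$E{\left(V,U \right)} = 9 - U - U^{2}$ ($E{\left(V,U \right)} = 9 - \left(U U + U\right) = 9 - \left(U^{2} + U\right) = 9 - \left(U + U^{2}\right) = 9 - U - U^{2}$)
$G = 470970$ ($G = 2 \left(\left(-1\right) \left(-235485\right)\right) = 2 \cdot 235485 = 470970$)
$s = 57121$ ($s = \left(\left(9 - -3 - \left(-3\right)^{2}\right) - 242\right)^{2} = \left(\left(9 + 3 - 9\right) - 242\right)^{2} = \left(3 - 242\right)^{2} = \left(-239\right)^{2} = 57121$)
$\left(s + G\right) + S{\left(-28,-357 \right)} = \left(57121 + 470970\right) - 343 = 528091 - 343 = 527748$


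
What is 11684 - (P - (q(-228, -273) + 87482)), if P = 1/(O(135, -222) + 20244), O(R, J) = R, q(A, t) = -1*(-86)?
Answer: 2022656507/20379 ≈ 99252.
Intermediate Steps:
q(A, t) = 86
P = 1/20379 (P = 1/(135 + 20244) = 1/20379 ≈ 4.9070e-5)
11684 - (P - (q(-228, -273) + 87482)) = 11684 - (1/20379 - (86 + 87482)) = 11684 - (1/20379 - 1*87568) = 11684 - (1/20379 - 87568) = 11684 - 1*(-1784548271/20379) = 11684 + 1784548271/20379 = 2022656507/20379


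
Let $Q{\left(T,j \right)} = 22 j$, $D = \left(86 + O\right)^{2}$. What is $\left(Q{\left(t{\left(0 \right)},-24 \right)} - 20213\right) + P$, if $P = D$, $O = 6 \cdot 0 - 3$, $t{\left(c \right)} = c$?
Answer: $-13852$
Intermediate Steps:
$O = -3$ ($O = 0 - 3 = -3$)
$D = 6889$ ($D = \left(86 - 3\right)^{2} = 83^{2} = 6889$)
$P = 6889$
$\left(Q{\left(t{\left(0 \right)},-24 \right)} - 20213\right) + P = \left(22 \left(-24\right) - 20213\right) + 6889 = \left(-528 - 20213\right) + 6889 = -20741 + 6889 = -13852$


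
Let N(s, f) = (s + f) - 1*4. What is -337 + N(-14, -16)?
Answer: -371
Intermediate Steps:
N(s, f) = -4 + f + s (N(s, f) = (f + s) - 4 = -4 + f + s)
-337 + N(-14, -16) = -337 + (-4 - 16 - 14) = -337 - 34 = -371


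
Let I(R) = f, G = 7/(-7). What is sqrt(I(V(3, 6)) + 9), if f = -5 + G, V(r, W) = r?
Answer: sqrt(3) ≈ 1.7320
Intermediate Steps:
G = -1 (G = 7*(-1/7) = -1)
f = -6 (f = -5 - 1 = -6)
I(R) = -6
sqrt(I(V(3, 6)) + 9) = sqrt(-6 + 9) = sqrt(3)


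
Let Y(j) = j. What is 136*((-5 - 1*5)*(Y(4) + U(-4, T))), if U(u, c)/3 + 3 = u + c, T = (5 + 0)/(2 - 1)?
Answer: 2720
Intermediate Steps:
T = 5 (T = 5/1 = 5*1 = 5)
U(u, c) = -9 + 3*c + 3*u (U(u, c) = -9 + 3*(u + c) = -9 + 3*(c + u) = -9 + (3*c + 3*u) = -9 + 3*c + 3*u)
136*((-5 - 1*5)*(Y(4) + U(-4, T))) = 136*((-5 - 1*5)*(4 + (-9 + 3*5 + 3*(-4)))) = 136*((-5 - 5)*(4 + (-9 + 15 - 12))) = 136*(-10*(4 - 6)) = 136*(-10*(-2)) = 136*20 = 2720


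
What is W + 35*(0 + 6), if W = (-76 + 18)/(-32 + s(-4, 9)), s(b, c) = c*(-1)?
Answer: 8668/41 ≈ 211.41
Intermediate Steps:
s(b, c) = -c
W = 58/41 (W = (-76 + 18)/(-32 - 1*9) = -58/(-32 - 9) = -58/(-41) = -58*(-1/41) = 58/41 ≈ 1.4146)
W + 35*(0 + 6) = 58/41 + 35*(0 + 6) = 58/41 + 35*6 = 58/41 + 210 = 8668/41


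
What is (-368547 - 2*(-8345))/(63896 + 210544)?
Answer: -351857/274440 ≈ -1.2821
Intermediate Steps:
(-368547 - 2*(-8345))/(63896 + 210544) = (-368547 + 16690)/274440 = -351857*1/274440 = -351857/274440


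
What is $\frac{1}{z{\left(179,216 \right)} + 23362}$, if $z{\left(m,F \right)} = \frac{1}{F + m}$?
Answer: $\frac{395}{9227991} \approx 4.2805 \cdot 10^{-5}$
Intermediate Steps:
$\frac{1}{z{\left(179,216 \right)} + 23362} = \frac{1}{\frac{1}{216 + 179} + 23362} = \frac{1}{\frac{1}{395} + 23362} = \frac{1}{\frac{9227991}{395}} = \frac{395}{9227991}$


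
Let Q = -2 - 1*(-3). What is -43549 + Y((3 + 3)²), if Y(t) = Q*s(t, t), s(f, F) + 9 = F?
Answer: -43522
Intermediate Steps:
s(f, F) = -9 + F
Q = 1 (Q = -2 + 3 = 1)
Y(t) = -9 + t (Y(t) = 1*(-9 + t) = -9 + t)
-43549 + Y((3 + 3)²) = -43549 + (-9 + (3 + 3)²) = -43549 + (-9 + 6²) = -43549 + (-9 + 36) = -43549 + 27 = -43522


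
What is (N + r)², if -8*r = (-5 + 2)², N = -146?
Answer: 1385329/64 ≈ 21646.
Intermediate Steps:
r = -9/8 (r = -(-5 + 2)²/8 = -⅛*(-3)² = -⅛*9 = -9/8 ≈ -1.1250)
(N + r)² = (-146 - 9/8)² = (-1177/8)² = 1385329/64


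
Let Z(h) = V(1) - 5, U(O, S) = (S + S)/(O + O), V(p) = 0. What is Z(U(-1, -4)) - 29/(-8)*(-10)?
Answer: -165/4 ≈ -41.250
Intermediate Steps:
U(O, S) = S/O (U(O, S) = (2*S)/((2*O)) = (2*S)*(1/(2*O)) = S/O)
Z(h) = -5 (Z(h) = 0 - 5 = -5)
Z(U(-1, -4)) - 29/(-8)*(-10) = -5 - 29/(-8)*(-10) = -5 - 29*(-⅛)*(-10) = -5 + (29/8)*(-10) = -5 - 145/4 = -165/4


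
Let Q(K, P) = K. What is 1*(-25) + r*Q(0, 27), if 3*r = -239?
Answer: -25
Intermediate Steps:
r = -239/3 (r = (1/3)*(-239) = -239/3 ≈ -79.667)
1*(-25) + r*Q(0, 27) = 1*(-25) - 239/3*0 = -25 + 0 = -25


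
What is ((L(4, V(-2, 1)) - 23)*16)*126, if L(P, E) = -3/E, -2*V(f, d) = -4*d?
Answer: -49392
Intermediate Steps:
V(f, d) = 2*d (V(f, d) = -(-2)*d = 2*d)
((L(4, V(-2, 1)) - 23)*16)*126 = ((-3/(2*1) - 23)*16)*126 = ((-3/2 - 23)*16)*126 = -49/2*16*126 = -392*126 = -49392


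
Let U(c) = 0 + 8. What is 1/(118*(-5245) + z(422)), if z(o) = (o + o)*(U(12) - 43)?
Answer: -1/648450 ≈ -1.5421e-6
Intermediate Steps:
U(c) = 8
z(o) = -70*o (z(o) = (o + o)*(8 - 43) = (2*o)*(-35) = -70*o)
1/(118*(-5245) + z(422)) = 1/(118*(-5245) - 70*422) = 1/(-618910 - 29540) = 1/(-648450) = -1/648450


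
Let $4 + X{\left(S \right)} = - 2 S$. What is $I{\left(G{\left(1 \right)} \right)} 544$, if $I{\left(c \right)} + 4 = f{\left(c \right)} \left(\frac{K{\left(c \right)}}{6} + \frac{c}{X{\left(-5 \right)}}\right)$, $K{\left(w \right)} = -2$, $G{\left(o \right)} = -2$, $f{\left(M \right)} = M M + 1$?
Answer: $- \frac{11968}{3} \approx -3989.3$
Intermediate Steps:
$f{\left(M \right)} = 1 + M^{2}$ ($f{\left(M \right)} = M^{2} + 1 = 1 + M^{2}$)
$X{\left(S \right)} = -4 - 2 S$
$I{\left(c \right)} = -4 + \left(1 + c^{2}\right) \left(- \frac{1}{3} + \frac{c}{6}\right)$ ($I{\left(c \right)} = -4 + \left(1 + c^{2}\right) \left(- \frac{2}{6} + \frac{c}{-4 - -10}\right) = -4 + \left(1 + c^{2}\right) \left(\left(-2\right) \frac{1}{6} + \frac{c}{-4 + 10}\right) = -4 + \left(1 + c^{2}\right) \left(- \frac{1}{3} + \frac{c}{6}\right)$)
$I{\left(G{\left(1 \right)} \right)} 544 = \left(- \frac{13}{3} - \frac{\left(-2\right)^{2}}{3} + \frac{1}{6} \left(-2\right) + \frac{\left(-2\right)^{3}}{6}\right) 544 = \left(- \frac{13}{3} - \frac{4}{3} - \frac{1}{3} + \frac{1}{6} \left(-8\right)\right) 544 = \left(- \frac{13}{3} - \frac{4}{3} - \frac{1}{3} - \frac{4}{3}\right) 544 = \left(- \frac{22}{3}\right) 544 = - \frac{11968}{3}$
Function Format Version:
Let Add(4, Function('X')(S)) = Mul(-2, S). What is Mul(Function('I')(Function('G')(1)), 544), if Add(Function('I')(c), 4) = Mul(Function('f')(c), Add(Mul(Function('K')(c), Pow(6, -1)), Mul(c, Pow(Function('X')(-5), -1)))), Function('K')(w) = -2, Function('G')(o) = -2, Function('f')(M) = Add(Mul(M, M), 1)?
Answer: Rational(-11968, 3) ≈ -3989.3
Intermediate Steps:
Function('f')(M) = Add(1, Pow(M, 2)) (Function('f')(M) = Add(Pow(M, 2), 1) = Add(1, Pow(M, 2)))
Function('X')(S) = Add(-4, Mul(-2, S))
Function('I')(c) = Add(-4, Mul(Add(1, Pow(c, 2)), Add(Rational(-1, 3), Mul(Rational(1, 6), c)))) (Function('I')(c) = Add(-4, Mul(Add(1, Pow(c, 2)), Add(Mul(-2, Pow(6, -1)), Mul(c, Pow(Add(-4, Mul(-2, -5)), -1))))) = Add(-4, Mul(Add(1, Pow(c, 2)), Add(Mul(-2, Rational(1, 6)), Mul(c, Pow(Add(-4, 10), -1))))) = Add(-4, Mul(Add(1, Pow(c, 2)), Add(Rational(-1, 3), Mul(c, Pow(6, -1))))) = Add(-4, Mul(Add(1, Pow(c, 2)), Add(Rational(-1, 3), Mul(c, Rational(1, 6))))) = Add(-4, Mul(Add(1, Pow(c, 2)), Add(Rational(-1, 3), Mul(Rational(1, 6), c)))))
Mul(Function('I')(Function('G')(1)), 544) = Mul(Add(Rational(-13, 3), Mul(Rational(-1, 3), Pow(-2, 2)), Mul(Rational(1, 6), -2), Mul(Rational(1, 6), Pow(-2, 3))), 544) = Mul(Add(Rational(-13, 3), Mul(Rational(-1, 3), 4), Rational(-1, 3), Mul(Rational(1, 6), -8)), 544) = Mul(Add(Rational(-13, 3), Rational(-4, 3), Rational(-1, 3), Rational(-4, 3)), 544) = Mul(Rational(-22, 3), 544) = Rational(-11968, 3)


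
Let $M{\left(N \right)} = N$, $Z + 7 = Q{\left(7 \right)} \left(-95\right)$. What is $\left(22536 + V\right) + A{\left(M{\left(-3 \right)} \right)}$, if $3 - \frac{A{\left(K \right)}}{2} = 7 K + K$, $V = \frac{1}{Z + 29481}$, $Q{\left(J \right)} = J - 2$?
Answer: $\frac{655087411}{28999} \approx 22590.0$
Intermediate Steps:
$Q{\left(J \right)} = -2 + J$
$Z = -482$ ($Z = -7 + \left(-2 + 7\right) \left(-95\right) = -7 + 5 \left(-95\right) = -7 - 475 = -482$)
$V = \frac{1}{28999}$ ($V = \frac{1}{-482 + 29481} = \frac{1}{28999} \approx 3.4484 \cdot 10^{-5}$)
$A{\left(K \right)} = 6 - 16 K$ ($A{\left(K \right)} = 6 - 2 \left(7 K + K\right) = 6 - 2 \cdot 8 K = 6 - 16 K$)
$\left(22536 + V\right) + A{\left(M{\left(-3 \right)} \right)} = \left(22536 + \frac{1}{28999}\right) + \left(6 - -48\right) = \frac{653521465}{28999} + \left(6 + 48\right) = \frac{653521465}{28999} + 54 = \frac{655087411}{28999}$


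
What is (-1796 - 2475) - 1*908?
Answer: -5179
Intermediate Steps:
(-1796 - 2475) - 1*908 = -4271 - 908 = -5179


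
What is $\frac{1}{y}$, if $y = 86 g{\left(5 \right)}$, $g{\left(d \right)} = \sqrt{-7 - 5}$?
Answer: $- \frac{i \sqrt{3}}{516} \approx - 0.0033567 i$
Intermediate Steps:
$g{\left(d \right)} = 2 i \sqrt{3}$ ($g{\left(d \right)} = \sqrt{-12} = 2 i \sqrt{3}$)
$y = 172 i \sqrt{3}$ ($y = 86 \cdot 2 i \sqrt{3} = 172 i \sqrt{3} \approx 297.91 i$)
$\frac{1}{y} = \frac{1}{172 i \sqrt{3}} = - \frac{i \sqrt{3}}{516}$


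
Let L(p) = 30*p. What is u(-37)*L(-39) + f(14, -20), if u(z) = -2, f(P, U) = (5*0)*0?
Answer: 2340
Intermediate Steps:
f(P, U) = 0 (f(P, U) = 0*0 = 0)
u(-37)*L(-39) + f(14, -20) = -60*(-39) + 0 = -2*(-1170) + 0 = 2340 + 0 = 2340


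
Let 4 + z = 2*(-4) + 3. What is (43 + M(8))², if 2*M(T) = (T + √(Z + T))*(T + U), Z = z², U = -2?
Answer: 5290 + 402*√89 ≈ 9082.5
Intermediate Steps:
z = -9 (z = -4 + (2*(-4) + 3) = -4 + (-8 + 3) = -4 - 5 = -9)
Z = 81 (Z = (-9)² = 81)
M(T) = (-2 + T)*(T + √(81 + T))/2 (M(T) = ((T + √(81 + T))*(T - 2))/2 = ((T + √(81 + T))*(-2 + T))/2 = ((-2 + T)*(T + √(81 + T)))/2 = (-2 + T)*(T + √(81 + T))/2)
(43 + M(8))² = (43 + ((½)*8² - 1*8 - √(81 + 8) + (½)*8*√(81 + 8)))² = (43 + ((½)*64 - 8 - √89 + (½)*8*√89))² = (43 + (32 - 8 - √89 + 4*√89))² = (43 + (24 + 3*√89))² = (67 + 3*√89)²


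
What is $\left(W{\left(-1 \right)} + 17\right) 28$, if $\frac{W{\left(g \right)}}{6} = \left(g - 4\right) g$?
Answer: $1316$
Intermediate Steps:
$W{\left(g \right)} = 6 g \left(-4 + g\right)$ ($W{\left(g \right)} = 6 \left(g - 4\right) g = 6 \left(-4 + g\right) g = 6 g \left(-4 + g\right)$)
$\left(W{\left(-1 \right)} + 17\right) 28 = \left(6 \left(-1\right) \left(-4 - 1\right) + 17\right) 28 = \left(6 \left(-1\right) \left(-5\right) + 17\right) 28 = \left(30 + 17\right) 28 = 47 \cdot 28 = 1316$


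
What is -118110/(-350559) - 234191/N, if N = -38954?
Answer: 28899539903/4551891762 ≈ 6.3489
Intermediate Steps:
-118110/(-350559) - 234191/N = -118110/(-350559) - 234191/(-38954) = -118110*(-1/350559) - 234191*(-1/38954) = 39370/116853 + 234191/38954 = 28899539903/4551891762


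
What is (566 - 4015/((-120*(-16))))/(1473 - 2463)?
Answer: -216541/380160 ≈ -0.56960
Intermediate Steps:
(566 - 4015/((-120*(-16))))/(1473 - 2463) = (566 - 4015/1920)/(-990) = (566 - 4015*1/1920)*(-1/990) = (566 - 803/384)*(-1/990) = (216541/384)*(-1/990) = -216541/380160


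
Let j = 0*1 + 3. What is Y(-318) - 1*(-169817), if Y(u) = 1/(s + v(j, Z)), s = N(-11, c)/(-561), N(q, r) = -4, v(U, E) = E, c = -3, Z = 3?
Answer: 286481840/1687 ≈ 1.6982e+5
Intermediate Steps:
j = 3 (j = 0 + 3 = 3)
s = 4/561 (s = -4/(-561) = -4*(-1/561) = 4/561 ≈ 0.0071301)
Y(u) = 561/1687 (Y(u) = 1/(4/561 + 3) = 1/(1687/561) = 561/1687)
Y(-318) - 1*(-169817) = 561/1687 - 1*(-169817) = 561/1687 + 169817 = 286481840/1687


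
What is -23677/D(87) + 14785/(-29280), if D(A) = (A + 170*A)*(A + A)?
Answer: -1298856133/2526471648 ≈ -0.51410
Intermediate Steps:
D(A) = 342*A**2 (D(A) = (171*A)*(2*A) = 342*A**2)
-23677/D(87) + 14785/(-29280) = -23677/(342*87**2) + 14785/(-29280) = -23677/(342*7569) + 14785*(-1/29280) = -23677/2588598 - 2957/5856 = -1298856133/2526471648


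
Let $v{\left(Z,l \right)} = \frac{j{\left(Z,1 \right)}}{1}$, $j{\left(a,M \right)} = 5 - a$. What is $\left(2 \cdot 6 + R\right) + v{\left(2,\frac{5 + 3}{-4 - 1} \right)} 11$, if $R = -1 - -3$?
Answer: $47$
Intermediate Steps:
$R = 2$ ($R = -1 + 3 = 2$)
$v{\left(Z,l \right)} = 5 - Z$ ($v{\left(Z,l \right)} = \frac{5 - Z}{1} = \left(5 - Z\right) 1 = 5 - Z$)
$\left(2 \cdot 6 + R\right) + v{\left(2,\frac{5 + 3}{-4 - 1} \right)} 11 = \left(2 \cdot 6 + 2\right) + \left(5 - 2\right) 11 = \left(12 + 2\right) + \left(5 - 2\right) 11 = 14 + 3 \cdot 11 = 14 + 33 = 47$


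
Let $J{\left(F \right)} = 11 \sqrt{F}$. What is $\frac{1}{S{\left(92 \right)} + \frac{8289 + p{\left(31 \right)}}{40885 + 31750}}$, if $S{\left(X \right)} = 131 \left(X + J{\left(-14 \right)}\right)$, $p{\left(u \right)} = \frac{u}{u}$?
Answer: $\frac{1271701293837}{18394141835917465} - \frac{304099603489 i \sqrt{14}}{36788283671834930} \approx 6.9136 \cdot 10^{-5} - 3.0929 \cdot 10^{-5} i$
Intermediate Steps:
$p{\left(u \right)} = 1$
$S{\left(X \right)} = 131 X + 1441 i \sqrt{14}$ ($S{\left(X \right)} = 131 \left(X + 11 \sqrt{-14}\right) = 131 \left(X + 11 i \sqrt{14}\right) = 131 X + 1441 i \sqrt{14}$)
$\frac{1}{S{\left(92 \right)} + \frac{8289 + p{\left(31 \right)}}{40885 + 31750}} = \frac{1}{\left(131 \cdot 92 + 1441 i \sqrt{14}\right) + \frac{8289 + 1}{40885 + 31750}} = \frac{1}{\left(12052 + 1441 i \sqrt{14}\right) + \frac{8290}{72635}} = \frac{1}{\left(12052 + 1441 i \sqrt{14}\right) + 8290 \cdot \frac{1}{72635}} = \frac{1}{\left(12052 + 1441 i \sqrt{14}\right) + \frac{1658}{14527}} = \frac{1}{\frac{175081062}{14527} + 1441 i \sqrt{14}}$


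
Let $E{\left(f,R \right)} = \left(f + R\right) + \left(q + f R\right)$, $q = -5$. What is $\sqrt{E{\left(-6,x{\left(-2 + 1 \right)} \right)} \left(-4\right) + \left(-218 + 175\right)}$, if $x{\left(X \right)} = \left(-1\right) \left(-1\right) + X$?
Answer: $1$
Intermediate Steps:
$x{\left(X \right)} = 1 + X$
$E{\left(f,R \right)} = -5 + R + f + R f$ ($E{\left(f,R \right)} = \left(f + R\right) + \left(-5 + f R\right) = \left(R + f\right) + \left(-5 + R f\right) = -5 + R + f + R f$)
$\sqrt{E{\left(-6,x{\left(-2 + 1 \right)} \right)} \left(-4\right) + \left(-218 + 175\right)} = \sqrt{\left(-5 + \left(1 + \left(-2 + 1\right)\right) - 6 + \left(1 + \left(-2 + 1\right)\right) \left(-6\right)\right) \left(-4\right) + \left(-218 + 175\right)} = \sqrt{\left(-5 + \left(1 - 1\right) - 6 + \left(1 - 1\right) \left(-6\right)\right) \left(-4\right) - 43} = \sqrt{\left(-5 + 0 - 6 + 0 \left(-6\right)\right) \left(-4\right) - 43} = \sqrt{\left(-5 + 0 - 6 + 0\right) \left(-4\right) - 43} = \sqrt{\left(-11\right) \left(-4\right) - 43} = \sqrt{44 - 43} = \sqrt{1} = 1$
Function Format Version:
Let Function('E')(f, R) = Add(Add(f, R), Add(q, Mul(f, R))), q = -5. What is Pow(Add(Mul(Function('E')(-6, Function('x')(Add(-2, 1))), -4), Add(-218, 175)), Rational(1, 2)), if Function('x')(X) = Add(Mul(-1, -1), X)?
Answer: 1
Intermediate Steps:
Function('x')(X) = Add(1, X)
Function('E')(f, R) = Add(-5, R, f, Mul(R, f)) (Function('E')(f, R) = Add(Add(f, R), Add(-5, Mul(f, R))) = Add(Add(R, f), Add(-5, Mul(R, f))) = Add(-5, R, f, Mul(R, f)))
Pow(Add(Mul(Function('E')(-6, Function('x')(Add(-2, 1))), -4), Add(-218, 175)), Rational(1, 2)) = Pow(Add(Mul(Add(-5, Add(1, Add(-2, 1)), -6, Mul(Add(1, Add(-2, 1)), -6)), -4), Add(-218, 175)), Rational(1, 2)) = Pow(Add(Mul(Add(-5, Add(1, -1), -6, Mul(Add(1, -1), -6)), -4), -43), Rational(1, 2)) = Pow(Add(Mul(Add(-5, 0, -6, Mul(0, -6)), -4), -43), Rational(1, 2)) = Pow(Add(Mul(Add(-5, 0, -6, 0), -4), -43), Rational(1, 2)) = Pow(Add(Mul(-11, -4), -43), Rational(1, 2)) = Pow(Add(44, -43), Rational(1, 2)) = Pow(1, Rational(1, 2)) = 1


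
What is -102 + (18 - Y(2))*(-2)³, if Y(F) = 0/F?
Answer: -246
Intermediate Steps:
Y(F) = 0
-102 + (18 - Y(2))*(-2)³ = -102 + (18 - 1*0)*(-2)³ = -102 + (18 + 0)*(-8) = -102 + 18*(-8) = -102 - 144 = -246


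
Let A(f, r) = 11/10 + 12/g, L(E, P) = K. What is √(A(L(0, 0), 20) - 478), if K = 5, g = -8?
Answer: 2*I*√2990/5 ≈ 21.872*I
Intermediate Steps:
L(E, P) = 5
A(f, r) = -⅖ (A(f, r) = 11/10 + 12/(-8) = 11*(⅒) + 12*(-⅛) = 11/10 - 3/2 = -⅖)
√(A(L(0, 0), 20) - 478) = √(-⅖ - 478) = √(-2392/5) = 2*I*√2990/5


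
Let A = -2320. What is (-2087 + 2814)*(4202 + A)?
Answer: 1368214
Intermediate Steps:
(-2087 + 2814)*(4202 + A) = (-2087 + 2814)*(4202 - 2320) = 727*1882 = 1368214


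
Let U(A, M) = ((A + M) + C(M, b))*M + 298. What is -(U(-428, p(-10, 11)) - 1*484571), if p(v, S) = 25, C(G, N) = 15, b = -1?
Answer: 493973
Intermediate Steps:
U(A, M) = 298 + M*(15 + A + M) (U(A, M) = ((A + M) + 15)*M + 298 = (15 + A + M)*M + 298 = M*(15 + A + M) + 298 = 298 + M*(15 + A + M))
-(U(-428, p(-10, 11)) - 1*484571) = -((298 + 25² + 15*25 - 428*25) - 1*484571) = -((298 + 625 + 375 - 10700) - 484571) = -(-9402 - 484571) = -1*(-493973) = 493973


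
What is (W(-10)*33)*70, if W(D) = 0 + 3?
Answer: 6930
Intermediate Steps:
W(D) = 3
(W(-10)*33)*70 = (3*33)*70 = 99*70 = 6930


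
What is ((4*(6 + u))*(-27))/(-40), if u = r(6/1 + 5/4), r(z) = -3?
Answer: 81/10 ≈ 8.1000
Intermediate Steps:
u = -3
((4*(6 + u))*(-27))/(-40) = ((4*(6 - 3))*(-27))/(-40) = ((4*3)*(-27))*(-1/40) = (12*(-27))*(-1/40) = -324*(-1/40) = 81/10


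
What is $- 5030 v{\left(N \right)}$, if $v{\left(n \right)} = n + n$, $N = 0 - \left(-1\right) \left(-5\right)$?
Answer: $50300$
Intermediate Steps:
$N = -5$ ($N = 0 - 5 = -5$)
$v{\left(n \right)} = 2 n$
$- 5030 v{\left(N \right)} = - 5030 \cdot 2 \left(-5\right) = \left(-5030\right) \left(-10\right) = 50300$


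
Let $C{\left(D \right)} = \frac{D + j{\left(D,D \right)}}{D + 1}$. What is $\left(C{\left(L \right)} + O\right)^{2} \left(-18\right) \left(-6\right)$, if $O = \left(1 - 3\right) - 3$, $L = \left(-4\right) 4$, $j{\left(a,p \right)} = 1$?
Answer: $1728$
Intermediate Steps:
$L = -16$
$C{\left(D \right)} = 1$ ($C{\left(D \right)} = \frac{D + 1}{D + 1} = \frac{1 + D}{1 + D} = 1$)
$O = -5$ ($O = -2 - 3 = -5$)
$\left(C{\left(L \right)} + O\right)^{2} \left(-18\right) \left(-6\right) = \left(1 - 5\right)^{2} \left(-18\right) \left(-6\right) = \left(-4\right)^{2} \left(-18\right) \left(-6\right) = 16 \left(-18\right) \left(-6\right) = \left(-288\right) \left(-6\right) = 1728$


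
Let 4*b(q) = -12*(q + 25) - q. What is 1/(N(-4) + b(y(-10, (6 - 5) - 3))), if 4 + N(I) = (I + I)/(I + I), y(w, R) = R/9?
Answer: -18/1391 ≈ -0.012940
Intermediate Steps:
y(w, R) = R/9 (y(w, R) = R*(⅑) = R/9)
N(I) = -3 (N(I) = -4 + (I + I)/(I + I) = -4 + (2*I)/((2*I)) = -4 + (2*I)*(1/(2*I)) = -4 + 1 = -3)
b(q) = -75 - 13*q/4 (b(q) = (-12*(q + 25) - q)/4 = (-12*(25 + q) - q)/4 = ((-300 - 12*q) - q)/4 = (-300 - 13*q)/4 = -75 - 13*q/4)
1/(N(-4) + b(y(-10, (6 - 5) - 3))) = 1/(-3 + (-75 - 13*((6 - 5) - 3)/36)) = 1/(-3 + (-75 - 13*(1 - 3)/36)) = 1/(-3 + (-75 - 13*(-2)/36)) = 1/(-3 + (-75 - 13/4*(-2/9))) = 1/(-3 + (-75 + 13/18)) = 1/(-3 - 1337/18) = 1/(-1391/18) = -18/1391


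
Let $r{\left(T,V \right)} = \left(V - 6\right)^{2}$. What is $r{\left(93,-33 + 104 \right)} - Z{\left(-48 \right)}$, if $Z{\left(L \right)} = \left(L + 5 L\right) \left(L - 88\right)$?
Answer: $-34943$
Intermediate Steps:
$r{\left(T,V \right)} = \left(-6 + V\right)^{2}$
$Z{\left(L \right)} = 6 L \left(-88 + L\right)$
$r{\left(93,-33 + 104 \right)} - Z{\left(-48 \right)} = \left(-6 + \left(-33 + 104\right)\right)^{2} - 6 \left(-48\right) \left(-88 - 48\right) = \left(-6 + 71\right)^{2} - 6 \left(-48\right) \left(-136\right) = 65^{2} - 39168 = 4225 - 39168 = -34943$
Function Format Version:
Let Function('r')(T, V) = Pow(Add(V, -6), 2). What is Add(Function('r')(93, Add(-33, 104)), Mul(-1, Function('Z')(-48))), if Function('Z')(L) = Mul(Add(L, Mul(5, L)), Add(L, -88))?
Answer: -34943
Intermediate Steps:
Function('r')(T, V) = Pow(Add(-6, V), 2)
Function('Z')(L) = Mul(6, L, Add(-88, L)) (Function('Z')(L) = Mul(Mul(6, L), Add(-88, L)) = Mul(6, L, Add(-88, L)))
Add(Function('r')(93, Add(-33, 104)), Mul(-1, Function('Z')(-48))) = Add(Pow(Add(-6, Add(-33, 104)), 2), Mul(-1, Mul(6, -48, Add(-88, -48)))) = Add(Pow(Add(-6, 71), 2), Mul(-1, Mul(6, -48, -136))) = Add(Pow(65, 2), Mul(-1, 39168)) = Add(4225, -39168) = -34943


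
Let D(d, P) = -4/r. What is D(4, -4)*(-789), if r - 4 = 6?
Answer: 1578/5 ≈ 315.60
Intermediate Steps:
r = 10 (r = 4 + 6 = 10)
D(d, P) = -2/5 (D(d, P) = -4/10 = -4*1/10 = -2/5)
D(4, -4)*(-789) = -2/5*(-789) = 1578/5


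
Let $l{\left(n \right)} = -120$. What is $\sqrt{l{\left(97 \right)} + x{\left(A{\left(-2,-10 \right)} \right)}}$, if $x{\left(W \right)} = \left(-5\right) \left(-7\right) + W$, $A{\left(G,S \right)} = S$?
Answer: $i \sqrt{95} \approx 9.7468 i$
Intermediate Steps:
$x{\left(W \right)} = 35 + W$
$\sqrt{l{\left(97 \right)} + x{\left(A{\left(-2,-10 \right)} \right)}} = \sqrt{-120 + \left(35 - 10\right)} = \sqrt{-120 + 25} = \sqrt{-95} = i \sqrt{95}$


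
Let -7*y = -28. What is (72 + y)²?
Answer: 5776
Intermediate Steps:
y = 4 (y = -⅐*(-28) = 4)
(72 + y)² = (72 + 4)² = 76² = 5776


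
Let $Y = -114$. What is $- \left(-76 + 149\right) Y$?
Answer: $8322$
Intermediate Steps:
$- \left(-76 + 149\right) Y = - \left(-76 + 149\right) \left(-114\right) = - 73 \left(-114\right) = \left(-1\right) \left(-8322\right) = 8322$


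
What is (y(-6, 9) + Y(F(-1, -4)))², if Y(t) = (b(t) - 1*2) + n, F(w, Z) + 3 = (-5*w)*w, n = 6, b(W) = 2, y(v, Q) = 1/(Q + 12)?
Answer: 16129/441 ≈ 36.574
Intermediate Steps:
y(v, Q) = 1/(12 + Q)
F(w, Z) = -3 - 5*w² (F(w, Z) = -3 + (-5*w)*w = -3 - 5*w²)
Y(t) = 6 (Y(t) = (2 - 1*2) + 6 = (2 - 2) + 6 = 0 + 6 = 6)
(y(-6, 9) + Y(F(-1, -4)))² = (1/(12 + 9) + 6)² = (1/21 + 6)² = (127/21)² = 16129/441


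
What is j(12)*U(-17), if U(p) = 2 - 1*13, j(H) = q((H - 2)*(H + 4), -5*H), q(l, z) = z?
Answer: 660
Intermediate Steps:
j(H) = -5*H
U(p) = -11 (U(p) = 2 - 13 = -11)
j(12)*U(-17) = -5*12*(-11) = -60*(-11) = 660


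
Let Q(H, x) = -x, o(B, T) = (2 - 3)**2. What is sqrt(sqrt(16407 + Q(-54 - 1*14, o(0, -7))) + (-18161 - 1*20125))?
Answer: sqrt(-38286 + sqrt(16406)) ≈ 195.34*I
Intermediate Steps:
o(B, T) = 1 (o(B, T) = (-1)**2 = 1)
sqrt(sqrt(16407 + Q(-54 - 1*14, o(0, -7))) + (-18161 - 1*20125)) = sqrt(sqrt(16407 - 1*1) + (-18161 - 1*20125)) = sqrt(sqrt(16407 - 1) + (-18161 - 20125)) = sqrt(sqrt(16406) - 38286) = sqrt(-38286 + sqrt(16406))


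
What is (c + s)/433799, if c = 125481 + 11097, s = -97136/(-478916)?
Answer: 16352371646/51938320471 ≈ 0.31484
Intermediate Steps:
s = 24284/119729 (s = -97136*(-1/478916) = 24284/119729 ≈ 0.20282)
c = 136578
(c + s)/433799 = (136578 + 24284/119729)/433799 = (16352371646/119729)*(1/433799) = 16352371646/51938320471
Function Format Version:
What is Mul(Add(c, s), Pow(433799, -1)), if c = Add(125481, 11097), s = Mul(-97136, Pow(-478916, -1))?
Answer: Rational(16352371646, 51938320471) ≈ 0.31484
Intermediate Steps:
s = Rational(24284, 119729) (s = Mul(-97136, Rational(-1, 478916)) = Rational(24284, 119729) ≈ 0.20282)
c = 136578
Mul(Add(c, s), Pow(433799, -1)) = Mul(Add(136578, Rational(24284, 119729)), Pow(433799, -1)) = Mul(Rational(16352371646, 119729), Rational(1, 433799)) = Rational(16352371646, 51938320471)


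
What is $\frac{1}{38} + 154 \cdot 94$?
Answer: $\frac{550089}{38} \approx 14476.0$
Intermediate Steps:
$\frac{1}{38} + 154 \cdot 94 = \frac{1}{38} + 14476 = \frac{550089}{38}$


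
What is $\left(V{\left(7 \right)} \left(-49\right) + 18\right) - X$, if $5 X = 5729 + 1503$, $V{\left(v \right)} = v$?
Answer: $- \frac{8857}{5} \approx -1771.4$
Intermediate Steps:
$X = \frac{7232}{5}$ ($X = \frac{5729 + 1503}{5} = \frac{1}{5} \cdot 7232 = \frac{7232}{5} \approx 1446.4$)
$\left(V{\left(7 \right)} \left(-49\right) + 18\right) - X = \left(7 \left(-49\right) + 18\right) - \frac{7232}{5} = \left(-343 + 18\right) - \frac{7232}{5} = -325 - \frac{7232}{5} = - \frac{8857}{5}$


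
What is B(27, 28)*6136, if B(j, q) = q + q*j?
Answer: 4810624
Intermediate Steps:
B(j, q) = q + j*q
B(27, 28)*6136 = (28*(1 + 27))*6136 = (28*28)*6136 = 784*6136 = 4810624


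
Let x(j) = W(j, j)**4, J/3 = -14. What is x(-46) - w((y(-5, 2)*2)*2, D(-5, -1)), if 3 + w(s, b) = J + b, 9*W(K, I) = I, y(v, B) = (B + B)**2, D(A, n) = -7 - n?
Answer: 4812067/6561 ≈ 733.43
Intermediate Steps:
J = -42 (J = 3*(-14) = -42)
y(v, B) = 4*B**2 (y(v, B) = (2*B)**2 = 4*B**2)
W(K, I) = I/9
x(j) = j**4/6561 (x(j) = (j/9)**4 = j**4/6561)
w(s, b) = -45 + b (w(s, b) = -3 + (-42 + b) = -45 + b)
x(-46) - w((y(-5, 2)*2)*2, D(-5, -1)) = (1/6561)*(-46)**4 - (-45 + (-7 - 1*(-1))) = (1/6561)*4477456 - (-45 + (-7 + 1)) = 4477456/6561 - (-45 - 6) = 4477456/6561 - 1*(-51) = 4477456/6561 + 51 = 4812067/6561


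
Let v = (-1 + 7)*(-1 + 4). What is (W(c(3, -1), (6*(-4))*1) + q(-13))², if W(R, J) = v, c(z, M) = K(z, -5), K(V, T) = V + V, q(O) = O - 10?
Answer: 25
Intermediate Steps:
q(O) = -10 + O
K(V, T) = 2*V
c(z, M) = 2*z
v = 18 (v = 6*3 = 18)
W(R, J) = 18
(W(c(3, -1), (6*(-4))*1) + q(-13))² = (18 + (-10 - 13))² = (18 - 23)² = (-5)² = 25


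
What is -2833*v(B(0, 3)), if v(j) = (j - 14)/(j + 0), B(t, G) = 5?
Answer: 25497/5 ≈ 5099.4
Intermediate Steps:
v(j) = (-14 + j)/j
-2833*v(B(0, 3)) = -2833*(-14 + 5)/5 = -2833*(-9)/5 = -2833*(-9/5) = 25497/5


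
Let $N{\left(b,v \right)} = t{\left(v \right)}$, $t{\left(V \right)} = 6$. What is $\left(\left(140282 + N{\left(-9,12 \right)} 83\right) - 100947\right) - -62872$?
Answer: $102705$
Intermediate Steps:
$N{\left(b,v \right)} = 6$
$\left(\left(140282 + N{\left(-9,12 \right)} 83\right) - 100947\right) - -62872 = \left(\left(140282 + 6 \cdot 83\right) - 100947\right) - -62872 = \left(\left(140282 + 498\right) - 100947\right) + 62872 = \left(140780 - 100947\right) + 62872 = 39833 + 62872 = 102705$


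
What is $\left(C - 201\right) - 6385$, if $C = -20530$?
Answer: $-27116$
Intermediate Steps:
$\left(C - 201\right) - 6385 = \left(-20530 - 201\right) - 6385 = -20731 - 6385 = -27116$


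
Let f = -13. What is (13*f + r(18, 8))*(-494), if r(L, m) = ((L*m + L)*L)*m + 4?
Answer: -11442522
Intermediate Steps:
r(L, m) = 4 + L*m*(L + L*m) (r(L, m) = ((L + L*m)*L)*m + 4 = (L*(L + L*m))*m + 4 = L*m*(L + L*m) + 4 = 4 + L*m*(L + L*m))
(13*f + r(18, 8))*(-494) = (13*(-13) + (4 + 8*18² + 18²*8²))*(-494) = (-169 + (4 + 8*324 + 324*64))*(-494) = (-169 + (4 + 2592 + 20736))*(-494) = (-169 + 23332)*(-494) = 23163*(-494) = -11442522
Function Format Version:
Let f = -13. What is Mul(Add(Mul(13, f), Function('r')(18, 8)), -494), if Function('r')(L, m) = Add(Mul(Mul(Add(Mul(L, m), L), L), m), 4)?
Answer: -11442522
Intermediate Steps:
Function('r')(L, m) = Add(4, Mul(L, m, Add(L, Mul(L, m)))) (Function('r')(L, m) = Add(Mul(Mul(Add(L, Mul(L, m)), L), m), 4) = Add(Mul(Mul(L, Add(L, Mul(L, m))), m), 4) = Add(Mul(L, m, Add(L, Mul(L, m))), 4) = Add(4, Mul(L, m, Add(L, Mul(L, m)))))
Mul(Add(Mul(13, f), Function('r')(18, 8)), -494) = Mul(Add(Mul(13, -13), Add(4, Mul(8, Pow(18, 2)), Mul(Pow(18, 2), Pow(8, 2)))), -494) = Mul(Add(-169, Add(4, Mul(8, 324), Mul(324, 64))), -494) = Mul(Add(-169, Add(4, 2592, 20736)), -494) = Mul(Add(-169, 23332), -494) = Mul(23163, -494) = -11442522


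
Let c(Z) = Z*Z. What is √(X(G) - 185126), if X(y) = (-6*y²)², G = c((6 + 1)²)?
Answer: √1196385500320510 ≈ 3.4589e+7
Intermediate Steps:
c(Z) = Z²
G = 2401 (G = ((6 + 1)²)² = (7²)² = 49² = 2401)
X(y) = 36*y⁴
√(X(G) - 185126) = √(36*2401⁴ - 185126) = √(36*33232930569601 - 185126) = √(1196385500505636 - 185126) = √1196385500320510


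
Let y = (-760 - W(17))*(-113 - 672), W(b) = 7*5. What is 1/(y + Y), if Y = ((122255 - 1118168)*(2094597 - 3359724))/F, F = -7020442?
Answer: 7020442/3121325915199 ≈ 2.2492e-6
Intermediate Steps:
W(b) = 35
Y = -1259956425951/7020442 (Y = ((122255 - 1118168)*(2094597 - 3359724))/(-7020442) = -995913*(-1265127)*(-1/7020442) = 1259956425951*(-1/7020442) = -1259956425951/7020442 ≈ -1.7947e+5)
y = 624075 (y = (-760 - 1*35)*(-113 - 672) = (-760 - 35)*(-785) = -795*(-785) = 624075)
1/(y + Y) = 1/(624075 - 1259956425951/7020442) = 1/(3121325915199/7020442) = 7020442/3121325915199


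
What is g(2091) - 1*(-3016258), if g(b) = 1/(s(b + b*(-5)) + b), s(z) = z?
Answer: 18920986433/6273 ≈ 3.0163e+6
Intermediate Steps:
g(b) = -1/(3*b) (g(b) = 1/((b + b*(-5)) + b) = 1/((b - 5*b) + b) = 1/(-4*b + b) = 1/(-3*b) = -1/(3*b))
g(2091) - 1*(-3016258) = -⅓/2091 - 1*(-3016258) = -⅓*1/2091 + 3016258 = -1/6273 + 3016258 = 18920986433/6273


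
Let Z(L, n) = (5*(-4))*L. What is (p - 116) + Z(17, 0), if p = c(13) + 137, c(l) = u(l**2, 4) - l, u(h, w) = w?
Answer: -328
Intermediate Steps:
Z(L, n) = -20*L
c(l) = 4 - l
p = 128 (p = (4 - 1*13) + 137 = (4 - 13) + 137 = -9 + 137 = 128)
(p - 116) + Z(17, 0) = (128 - 116) - 20*17 = 12 - 340 = -328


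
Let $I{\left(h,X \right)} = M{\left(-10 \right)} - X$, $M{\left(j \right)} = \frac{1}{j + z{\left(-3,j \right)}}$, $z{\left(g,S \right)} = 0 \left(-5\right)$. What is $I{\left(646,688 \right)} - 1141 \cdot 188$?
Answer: $- \frac{2151961}{10} \approx -2.152 \cdot 10^{5}$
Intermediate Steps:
$z{\left(g,S \right)} = 0$
$M{\left(j \right)} = \frac{1}{j}$ ($M{\left(j \right)} = \frac{1}{j + 0} = \frac{1}{j}$)
$I{\left(h,X \right)} = - \frac{1}{10} - X$ ($I{\left(h,X \right)} = \frac{1}{-10} - X = - \frac{1}{10} - X$)
$I{\left(646,688 \right)} - 1141 \cdot 188 = \left(- \frac{1}{10} - 688\right) - 1141 \cdot 188 = \left(- \frac{1}{10} - 688\right) - 214508 = - \frac{6881}{10} - 214508 = - \frac{2151961}{10}$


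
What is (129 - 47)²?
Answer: 6724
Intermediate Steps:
(129 - 47)² = 82² = 6724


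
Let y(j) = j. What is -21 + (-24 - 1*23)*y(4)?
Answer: -209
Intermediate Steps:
-21 + (-24 - 1*23)*y(4) = -21 + (-24 - 1*23)*4 = -21 + (-24 - 23)*4 = -21 - 47*4 = -21 - 188 = -209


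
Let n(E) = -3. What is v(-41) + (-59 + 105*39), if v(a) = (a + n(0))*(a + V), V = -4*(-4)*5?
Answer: 2320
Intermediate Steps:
V = 80 (V = 16*5 = 80)
v(a) = (-3 + a)*(80 + a) (v(a) = (a - 3)*(a + 80) = (-3 + a)*(80 + a))
v(-41) + (-59 + 105*39) = (-240 + (-41)**2 + 77*(-41)) + (-59 + 105*39) = (-240 + 1681 - 3157) + (-59 + 4095) = -1716 + 4036 = 2320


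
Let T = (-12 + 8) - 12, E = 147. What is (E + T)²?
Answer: 17161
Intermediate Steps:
T = -16 (T = -4 - 12 = -16)
(E + T)² = (147 - 16)² = 131² = 17161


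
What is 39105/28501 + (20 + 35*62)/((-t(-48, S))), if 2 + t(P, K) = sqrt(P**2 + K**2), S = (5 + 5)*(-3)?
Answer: 1371/414560 - 657*sqrt(89)/160 ≈ -38.735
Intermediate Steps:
S = -30 (S = 10*(-3) = -30)
t(P, K) = -2 + sqrt(K**2 + P**2) (t(P, K) = -2 + sqrt(P**2 + K**2) = -2 + sqrt(K**2 + P**2))
39105/28501 + (20 + 35*62)/((-t(-48, S))) = 39105/28501 + (20 + 35*62)/((-(-2 + sqrt((-30)**2 + (-48)**2)))) = 39105*(1/28501) + (20 + 2170)/((-(-2 + sqrt(900 + 2304)))) = 3555/2591 + 2190/((-(-2 + sqrt(3204)))) = 3555/2591 + 2190/((-(-2 + 6*sqrt(89)))) = 3555/2591 + 2190/(2 - 6*sqrt(89))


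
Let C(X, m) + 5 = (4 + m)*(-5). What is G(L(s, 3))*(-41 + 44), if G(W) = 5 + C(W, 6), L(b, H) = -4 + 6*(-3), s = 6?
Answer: -150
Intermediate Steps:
L(b, H) = -22 (L(b, H) = -4 - 18 = -22)
C(X, m) = -25 - 5*m (C(X, m) = -5 + (4 + m)*(-5) = -5 + (-20 - 5*m) = -25 - 5*m)
G(W) = -50 (G(W) = 5 + (-25 - 5*6) = 5 + (-25 - 30) = 5 - 55 = -50)
G(L(s, 3))*(-41 + 44) = -50*(-41 + 44) = -50*3 = -150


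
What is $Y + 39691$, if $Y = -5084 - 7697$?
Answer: $26910$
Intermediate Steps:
$Y = -12781$
$Y + 39691 = -12781 + 39691 = 26910$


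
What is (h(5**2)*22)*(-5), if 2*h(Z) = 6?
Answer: -330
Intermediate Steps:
h(Z) = 3 (h(Z) = (1/2)*6 = 3)
(h(5**2)*22)*(-5) = (3*22)*(-5) = 66*(-5) = -330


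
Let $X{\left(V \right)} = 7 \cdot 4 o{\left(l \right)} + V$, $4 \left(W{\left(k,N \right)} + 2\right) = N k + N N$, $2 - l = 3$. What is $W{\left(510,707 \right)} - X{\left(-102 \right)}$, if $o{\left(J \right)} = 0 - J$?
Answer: $\frac{860707}{4} \approx 2.1518 \cdot 10^{5}$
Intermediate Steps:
$l = -1$ ($l = 2 - 3 = -1$)
$o{\left(J \right)} = - J$
$W{\left(k,N \right)} = -2 + \frac{N^{2}}{4} + \frac{N k}{4}$ ($W{\left(k,N \right)} = -2 + \frac{N k + N N}{4} = -2 + \frac{N k + N^{2}}{4} = -2 + \frac{N^{2} + N k}{4} = -2 + \left(\frac{N^{2}}{4} + \frac{N k}{4}\right) = -2 + \frac{N^{2}}{4} + \frac{N k}{4}$)
$X{\left(V \right)} = 28 + V$ ($X{\left(V \right)} = 7 \cdot 4 \left(\left(-1\right) \left(-1\right)\right) + V = 7 \cdot 4 \cdot 1 + V = 7 \cdot 4 + V = 28 + V$)
$W{\left(510,707 \right)} - X{\left(-102 \right)} = \left(-2 + \frac{707^{2}}{4} + \frac{1}{4} \cdot 707 \cdot 510\right) - \left(28 - 102\right) = \left(-2 + \frac{1}{4} \cdot 499849 + \frac{180285}{2}\right) - -74 = \left(-2 + \frac{499849}{4} + \frac{180285}{2}\right) + 74 = \frac{860411}{4} + 74 = \frac{860707}{4}$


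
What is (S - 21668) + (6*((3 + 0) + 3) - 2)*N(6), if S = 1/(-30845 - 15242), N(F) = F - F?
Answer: -998613117/46087 ≈ -21668.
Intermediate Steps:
N(F) = 0
S = -1/46087 (S = 1/(-46087) = -1/46087 ≈ -2.1698e-5)
(S - 21668) + (6*((3 + 0) + 3) - 2)*N(6) = (-1/46087 - 21668) + (6*((3 + 0) + 3) - 2)*0 = -998613117/46087 + (6*(3 + 3) - 2)*0 = -998613117/46087 + (6*6 - 2)*0 = -998613117/46087 + (36 - 2)*0 = -998613117/46087 + 34*0 = -998613117/46087 + 0 = -998613117/46087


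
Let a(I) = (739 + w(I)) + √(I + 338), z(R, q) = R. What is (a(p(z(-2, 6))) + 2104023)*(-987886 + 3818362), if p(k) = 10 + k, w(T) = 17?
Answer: 5957526444804 + 2830476*√346 ≈ 5.9576e+12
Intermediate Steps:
a(I) = 756 + √(338 + I) (a(I) = (739 + 17) + √(I + 338) = 756 + √(338 + I))
(a(p(z(-2, 6))) + 2104023)*(-987886 + 3818362) = ((756 + √(338 + (10 - 2))) + 2104023)*(-987886 + 3818362) = ((756 + √(338 + 8)) + 2104023)*2830476 = ((756 + √346) + 2104023)*2830476 = (2104779 + √346)*2830476 = 5957526444804 + 2830476*√346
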